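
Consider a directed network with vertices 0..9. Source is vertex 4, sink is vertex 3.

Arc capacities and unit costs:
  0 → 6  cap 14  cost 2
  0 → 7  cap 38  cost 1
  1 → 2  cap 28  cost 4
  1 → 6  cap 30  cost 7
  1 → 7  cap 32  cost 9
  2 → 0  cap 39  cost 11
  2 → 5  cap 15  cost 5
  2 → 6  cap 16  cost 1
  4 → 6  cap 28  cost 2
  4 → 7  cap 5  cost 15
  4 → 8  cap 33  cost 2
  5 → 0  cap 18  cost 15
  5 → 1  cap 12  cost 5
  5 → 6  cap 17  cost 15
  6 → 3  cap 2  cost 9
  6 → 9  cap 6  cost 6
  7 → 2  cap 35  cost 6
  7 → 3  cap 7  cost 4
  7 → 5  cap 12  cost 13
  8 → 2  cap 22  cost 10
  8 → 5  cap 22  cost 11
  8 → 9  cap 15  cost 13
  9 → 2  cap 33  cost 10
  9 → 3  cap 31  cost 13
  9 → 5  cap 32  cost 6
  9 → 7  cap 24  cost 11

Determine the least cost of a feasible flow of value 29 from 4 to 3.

shortest-cost path #1: 4→6→3 push 2 @ unit cost 11 (adds 22)
shortest-cost path #2: 4→7→3 push 5 @ unit cost 19 (adds 95)
shortest-cost path #3: 4→6→9→3 push 6 @ unit cost 21 (adds 126)
shortest-cost path #4: 4→8→9→3 push 15 @ unit cost 28 (adds 420)
shortest-cost path #5: 4→8→2→0→7→3 push 1 @ unit cost 28 (adds 28)
total cost = 691

Minimum cost for 29 units: 691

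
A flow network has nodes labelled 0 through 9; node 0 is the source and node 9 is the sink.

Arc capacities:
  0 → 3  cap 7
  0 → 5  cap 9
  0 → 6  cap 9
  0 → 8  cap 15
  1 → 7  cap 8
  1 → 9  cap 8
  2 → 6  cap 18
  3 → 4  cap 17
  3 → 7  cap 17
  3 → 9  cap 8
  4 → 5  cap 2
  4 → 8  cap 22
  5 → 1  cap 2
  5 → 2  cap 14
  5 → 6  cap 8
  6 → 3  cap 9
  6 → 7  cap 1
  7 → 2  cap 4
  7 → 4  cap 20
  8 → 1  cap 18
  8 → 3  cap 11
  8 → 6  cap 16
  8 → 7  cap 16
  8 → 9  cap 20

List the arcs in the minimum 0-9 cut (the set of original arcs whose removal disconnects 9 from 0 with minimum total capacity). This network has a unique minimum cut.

Min-cut arcs: {(0,3), (0,8), (5,1), (6,3), (6,7)} (total capacity 34)

augment #1: 0→3→9 push 7
augment #2: 0→8→9 push 15
augment #3: 0→5→1→9 push 2
augment #4: 0→6→3→9 push 1
augment #5: 0→6→3→4→8→9 push 5
augment #6: 0→6→3→4→8→1→9 push 3
augment #7: 0→5→6→7→4→8→1→9 push 1
max flow = 34; residual-reachable set from 0 gives S-side
cut edges (S→T): {(0,3), (0,8), (5,1), (6,3), (6,7)} total cap 34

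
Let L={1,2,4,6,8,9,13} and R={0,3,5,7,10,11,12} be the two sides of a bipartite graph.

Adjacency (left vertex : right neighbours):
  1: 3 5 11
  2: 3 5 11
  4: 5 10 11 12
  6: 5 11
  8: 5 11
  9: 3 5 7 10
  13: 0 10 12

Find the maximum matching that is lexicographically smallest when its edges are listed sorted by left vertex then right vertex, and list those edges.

Lex-smallest maximum matching: {(1,3), (2,5), (4,10), (6,11), (9,7), (13,0)}

|M| = 6 (so the lex-smallest maximum matching has 6 edges)
process left vertices in ascending order; for each, take the smallest-labelled available neighbour that still permits 6 edges overall, or leave it unmatched if none does
lex-smallest matching: {1-3, 2-5, 4-10, 6-11, 9-7, 13-0}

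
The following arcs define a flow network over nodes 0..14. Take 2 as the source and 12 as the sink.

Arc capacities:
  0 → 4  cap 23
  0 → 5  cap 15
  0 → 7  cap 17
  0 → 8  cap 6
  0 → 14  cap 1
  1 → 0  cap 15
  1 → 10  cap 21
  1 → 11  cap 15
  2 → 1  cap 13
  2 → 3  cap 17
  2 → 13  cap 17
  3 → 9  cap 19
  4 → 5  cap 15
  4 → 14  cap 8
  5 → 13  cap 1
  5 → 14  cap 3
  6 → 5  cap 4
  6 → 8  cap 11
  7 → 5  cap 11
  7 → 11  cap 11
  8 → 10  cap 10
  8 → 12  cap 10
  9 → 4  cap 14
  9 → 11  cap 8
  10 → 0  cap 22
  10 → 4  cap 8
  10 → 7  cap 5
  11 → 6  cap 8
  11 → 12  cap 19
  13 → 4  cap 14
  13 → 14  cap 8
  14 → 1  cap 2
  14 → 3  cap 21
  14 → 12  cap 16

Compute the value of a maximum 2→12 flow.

Maximum flow value: 39

augment #1: 2→1→11→12 bottleneck 13, total now 13
augment #2: 2→13→14→12 bottleneck 8, total now 21
augment #3: 2→3→9→11→12 bottleneck 6, total now 27
augment #4: 2→13→4→14→12 bottleneck 8, total now 35
augment #5: 2→3→9→11→6→8→12 bottleneck 2, total now 37
augment #6: 2→13→4→5→14→1→0→8→12 bottleneck 1, total now 38
augment #7: 2→3→9→4→5→14→1→0→8→12 bottleneck 1, total now 39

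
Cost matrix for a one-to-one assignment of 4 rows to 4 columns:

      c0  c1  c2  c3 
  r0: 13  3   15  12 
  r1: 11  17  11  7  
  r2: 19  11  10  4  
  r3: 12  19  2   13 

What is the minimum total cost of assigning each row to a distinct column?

Minimum assignment cost: 20

optimal assignment: row0→col1 (cost 3), row1→col0 (cost 11), row2→col3 (cost 4), row3→col2 (cost 2)
total = 3 + 11 + 4 + 2 = 20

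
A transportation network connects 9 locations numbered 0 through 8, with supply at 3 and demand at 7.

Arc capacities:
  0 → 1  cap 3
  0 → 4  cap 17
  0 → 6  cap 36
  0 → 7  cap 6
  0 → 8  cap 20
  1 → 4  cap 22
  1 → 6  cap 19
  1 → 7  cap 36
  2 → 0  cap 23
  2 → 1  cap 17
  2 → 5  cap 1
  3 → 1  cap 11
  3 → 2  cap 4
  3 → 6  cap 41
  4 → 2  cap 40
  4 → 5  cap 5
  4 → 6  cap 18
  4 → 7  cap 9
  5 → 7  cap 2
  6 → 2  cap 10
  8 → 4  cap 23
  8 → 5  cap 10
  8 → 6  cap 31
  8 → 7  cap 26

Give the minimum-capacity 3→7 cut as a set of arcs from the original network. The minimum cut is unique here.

Min-cut arcs: {(3,1), (3,2), (6,2)} (total capacity 25)

augment #1: 3→1→7 push 11
augment #2: 3→2→0→7 push 4
augment #3: 3→6→2→0→7 push 2
augment #4: 3→6→2→1→7 push 8
max flow = 25; residual-reachable set from 3 gives S-side
cut edges (S→T): {(3,1), (3,2), (6,2)} total cap 25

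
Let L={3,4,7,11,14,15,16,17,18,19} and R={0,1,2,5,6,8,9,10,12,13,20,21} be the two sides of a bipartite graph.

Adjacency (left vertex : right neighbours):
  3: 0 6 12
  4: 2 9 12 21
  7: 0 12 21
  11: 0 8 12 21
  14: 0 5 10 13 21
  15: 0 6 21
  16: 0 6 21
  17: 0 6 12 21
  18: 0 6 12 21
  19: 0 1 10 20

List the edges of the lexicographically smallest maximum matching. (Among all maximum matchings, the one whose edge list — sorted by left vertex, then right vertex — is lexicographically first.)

|M| = 8 (so the lex-smallest maximum matching has 8 edges)
process left vertices in ascending order; for each, take the smallest-labelled available neighbour that still permits 8 edges overall, or leave it unmatched if none does
lex-smallest matching: {3-0, 4-2, 7-12, 11-8, 14-5, 15-6, 16-21, 19-1}

Lex-smallest maximum matching: {(3,0), (4,2), (7,12), (11,8), (14,5), (15,6), (16,21), (19,1)}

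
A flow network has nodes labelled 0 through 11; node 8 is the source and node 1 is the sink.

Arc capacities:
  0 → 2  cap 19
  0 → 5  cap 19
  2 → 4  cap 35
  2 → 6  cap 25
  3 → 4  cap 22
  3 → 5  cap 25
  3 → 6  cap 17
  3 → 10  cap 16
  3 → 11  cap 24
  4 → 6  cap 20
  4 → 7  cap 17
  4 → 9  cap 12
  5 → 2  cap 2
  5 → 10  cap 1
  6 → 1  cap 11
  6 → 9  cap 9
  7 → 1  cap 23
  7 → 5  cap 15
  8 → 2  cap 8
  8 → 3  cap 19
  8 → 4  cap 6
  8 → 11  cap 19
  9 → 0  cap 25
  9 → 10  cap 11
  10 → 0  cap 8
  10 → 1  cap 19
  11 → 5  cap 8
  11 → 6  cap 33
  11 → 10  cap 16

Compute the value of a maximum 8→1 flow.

Maximum flow value: 47

augment #1: 8→2→6→1 bottleneck 8, total now 8
augment #2: 8→3→6→1 bottleneck 3, total now 11
augment #3: 8→3→10→1 bottleneck 16, total now 27
augment #4: 8→4→7→1 bottleneck 6, total now 33
augment #5: 8→11→10→1 bottleneck 3, total now 36
augment #6: 8→11→5→2→4→7→1 bottleneck 2, total now 38
augment #7: 8→11→6→2→4→7→1 bottleneck 8, total now 46
augment #8: 8→11→6→3→4→7→1 bottleneck 1, total now 47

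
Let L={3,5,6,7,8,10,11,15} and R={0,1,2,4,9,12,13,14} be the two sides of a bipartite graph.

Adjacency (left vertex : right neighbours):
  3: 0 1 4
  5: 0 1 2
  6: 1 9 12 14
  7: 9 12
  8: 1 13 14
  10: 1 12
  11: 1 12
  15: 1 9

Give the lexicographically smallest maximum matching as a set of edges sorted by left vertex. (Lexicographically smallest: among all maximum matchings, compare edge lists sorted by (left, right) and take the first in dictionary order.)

Lex-smallest maximum matching: {(3,0), (5,2), (6,14), (7,9), (8,13), (10,1), (11,12)}

|M| = 7 (so the lex-smallest maximum matching has 7 edges)
process left vertices in ascending order; for each, take the smallest-labelled available neighbour that still permits 7 edges overall, or leave it unmatched if none does
lex-smallest matching: {3-0, 5-2, 6-14, 7-9, 8-13, 10-1, 11-12}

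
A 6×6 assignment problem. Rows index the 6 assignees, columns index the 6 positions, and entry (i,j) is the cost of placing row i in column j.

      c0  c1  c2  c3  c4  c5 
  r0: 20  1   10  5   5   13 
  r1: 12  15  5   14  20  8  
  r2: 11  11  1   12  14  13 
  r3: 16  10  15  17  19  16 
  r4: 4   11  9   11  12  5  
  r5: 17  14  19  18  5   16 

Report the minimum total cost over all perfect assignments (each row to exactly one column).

optimal assignment: row0→col3 (cost 5), row1→col5 (cost 8), row2→col2 (cost 1), row3→col1 (cost 10), row4→col0 (cost 4), row5→col4 (cost 5)
total = 5 + 8 + 1 + 10 + 4 + 5 = 33

Minimum assignment cost: 33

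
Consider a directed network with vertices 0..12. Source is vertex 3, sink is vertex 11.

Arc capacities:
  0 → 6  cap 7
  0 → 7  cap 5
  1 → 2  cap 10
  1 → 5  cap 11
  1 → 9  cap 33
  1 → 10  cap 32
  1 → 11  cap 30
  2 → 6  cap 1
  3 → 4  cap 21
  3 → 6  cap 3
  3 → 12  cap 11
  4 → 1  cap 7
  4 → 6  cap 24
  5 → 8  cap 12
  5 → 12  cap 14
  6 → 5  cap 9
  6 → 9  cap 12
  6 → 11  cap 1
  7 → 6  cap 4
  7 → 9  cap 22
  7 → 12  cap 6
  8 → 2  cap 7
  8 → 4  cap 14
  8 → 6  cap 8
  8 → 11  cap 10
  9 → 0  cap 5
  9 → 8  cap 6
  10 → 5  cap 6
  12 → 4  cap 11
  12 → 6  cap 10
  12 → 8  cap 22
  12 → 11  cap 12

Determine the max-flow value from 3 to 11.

augment #1: 3→6→11 bottleneck 1, total now 1
augment #2: 3→12→11 bottleneck 11, total now 12
augment #3: 3→4→1→11 bottleneck 7, total now 19
augment #4: 3→6→5→8→11 bottleneck 2, total now 21
augment #5: 3→4→6→5→8→11 bottleneck 7, total now 28
augment #6: 3→4→6→9→8→11 bottleneck 1, total now 29
augment #7: 3→4→6→9→0→7→12→11 bottleneck 1, total now 30

Maximum flow value: 30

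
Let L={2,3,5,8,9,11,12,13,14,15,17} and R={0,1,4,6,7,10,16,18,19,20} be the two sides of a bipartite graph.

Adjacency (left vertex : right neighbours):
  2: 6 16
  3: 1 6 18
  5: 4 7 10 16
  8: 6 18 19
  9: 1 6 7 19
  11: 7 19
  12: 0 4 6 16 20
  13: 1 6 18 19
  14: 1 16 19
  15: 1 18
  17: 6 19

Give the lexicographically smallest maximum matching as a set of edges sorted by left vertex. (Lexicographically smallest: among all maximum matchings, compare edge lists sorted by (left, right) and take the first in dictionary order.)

Lex-smallest maximum matching: {(2,6), (3,1), (5,4), (8,18), (9,7), (11,19), (12,0), (14,16)}

|M| = 8 (so the lex-smallest maximum matching has 8 edges)
process left vertices in ascending order; for each, take the smallest-labelled available neighbour that still permits 8 edges overall, or leave it unmatched if none does
lex-smallest matching: {2-6, 3-1, 5-4, 8-18, 9-7, 11-19, 12-0, 14-16}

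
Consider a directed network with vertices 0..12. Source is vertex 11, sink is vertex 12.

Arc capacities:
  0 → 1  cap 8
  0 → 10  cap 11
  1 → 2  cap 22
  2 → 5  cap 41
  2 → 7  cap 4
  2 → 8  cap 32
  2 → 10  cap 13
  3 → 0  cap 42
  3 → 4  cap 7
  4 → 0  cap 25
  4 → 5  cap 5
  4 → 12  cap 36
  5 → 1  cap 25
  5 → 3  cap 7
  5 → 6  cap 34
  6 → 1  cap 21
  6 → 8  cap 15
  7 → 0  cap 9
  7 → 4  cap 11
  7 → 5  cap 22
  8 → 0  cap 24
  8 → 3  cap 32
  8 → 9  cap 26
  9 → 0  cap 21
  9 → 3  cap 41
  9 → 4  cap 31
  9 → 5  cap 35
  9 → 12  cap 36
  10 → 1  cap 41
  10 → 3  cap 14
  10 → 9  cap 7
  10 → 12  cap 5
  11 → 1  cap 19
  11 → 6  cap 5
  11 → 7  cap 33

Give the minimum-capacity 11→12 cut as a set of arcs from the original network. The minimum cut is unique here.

Min-cut arcs: {(3,4), (7,4), (8,9), (10,9), (10,12)} (total capacity 56)

augment #1: 11→7→4→12 push 11
augment #2: 11→1→2→10→12 push 5
augment #3: 11→6→8→9→12 push 5
augment #4: 11→1→2→8→9→12 push 14
augment #5: 11→7→0→10→9→12 push 7
augment #6: 11→7→5→3→4→12 push 7
augment #7: 11→7→5→6→8→9→12 push 7
max flow = 56; residual-reachable set from 11 gives S-side
cut edges (S→T): {(3,4), (7,4), (8,9), (10,9), (10,12)} total cap 56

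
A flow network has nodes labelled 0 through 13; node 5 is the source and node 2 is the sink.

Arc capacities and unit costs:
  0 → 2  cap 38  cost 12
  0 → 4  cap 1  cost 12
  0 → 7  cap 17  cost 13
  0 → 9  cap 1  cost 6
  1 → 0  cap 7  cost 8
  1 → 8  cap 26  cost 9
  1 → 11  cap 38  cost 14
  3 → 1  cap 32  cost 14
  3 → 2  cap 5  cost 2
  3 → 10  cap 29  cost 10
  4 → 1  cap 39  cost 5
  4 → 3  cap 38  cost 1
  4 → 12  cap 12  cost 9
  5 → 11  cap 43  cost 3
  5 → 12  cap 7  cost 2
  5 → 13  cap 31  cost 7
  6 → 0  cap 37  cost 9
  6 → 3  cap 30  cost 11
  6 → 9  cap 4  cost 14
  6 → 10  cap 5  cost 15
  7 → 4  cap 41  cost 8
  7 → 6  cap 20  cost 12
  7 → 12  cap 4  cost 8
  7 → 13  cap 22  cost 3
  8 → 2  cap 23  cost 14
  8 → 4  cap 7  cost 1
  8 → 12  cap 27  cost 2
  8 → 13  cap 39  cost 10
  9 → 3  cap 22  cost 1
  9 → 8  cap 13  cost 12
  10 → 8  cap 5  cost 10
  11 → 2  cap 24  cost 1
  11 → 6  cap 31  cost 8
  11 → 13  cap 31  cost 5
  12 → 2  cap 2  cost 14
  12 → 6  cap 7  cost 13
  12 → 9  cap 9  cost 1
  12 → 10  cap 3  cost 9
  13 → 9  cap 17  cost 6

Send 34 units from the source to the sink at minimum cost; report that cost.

Minimum cost for 34 units: 254

shortest-cost path #1: 5→11→2 push 24 @ unit cost 4 (adds 96)
shortest-cost path #2: 5→12→9→3→2 push 5 @ unit cost 6 (adds 30)
shortest-cost path #3: 5→12→2 push 2 @ unit cost 16 (adds 32)
shortest-cost path #4: 5→11→6→0→2 push 3 @ unit cost 32 (adds 96)
total cost = 254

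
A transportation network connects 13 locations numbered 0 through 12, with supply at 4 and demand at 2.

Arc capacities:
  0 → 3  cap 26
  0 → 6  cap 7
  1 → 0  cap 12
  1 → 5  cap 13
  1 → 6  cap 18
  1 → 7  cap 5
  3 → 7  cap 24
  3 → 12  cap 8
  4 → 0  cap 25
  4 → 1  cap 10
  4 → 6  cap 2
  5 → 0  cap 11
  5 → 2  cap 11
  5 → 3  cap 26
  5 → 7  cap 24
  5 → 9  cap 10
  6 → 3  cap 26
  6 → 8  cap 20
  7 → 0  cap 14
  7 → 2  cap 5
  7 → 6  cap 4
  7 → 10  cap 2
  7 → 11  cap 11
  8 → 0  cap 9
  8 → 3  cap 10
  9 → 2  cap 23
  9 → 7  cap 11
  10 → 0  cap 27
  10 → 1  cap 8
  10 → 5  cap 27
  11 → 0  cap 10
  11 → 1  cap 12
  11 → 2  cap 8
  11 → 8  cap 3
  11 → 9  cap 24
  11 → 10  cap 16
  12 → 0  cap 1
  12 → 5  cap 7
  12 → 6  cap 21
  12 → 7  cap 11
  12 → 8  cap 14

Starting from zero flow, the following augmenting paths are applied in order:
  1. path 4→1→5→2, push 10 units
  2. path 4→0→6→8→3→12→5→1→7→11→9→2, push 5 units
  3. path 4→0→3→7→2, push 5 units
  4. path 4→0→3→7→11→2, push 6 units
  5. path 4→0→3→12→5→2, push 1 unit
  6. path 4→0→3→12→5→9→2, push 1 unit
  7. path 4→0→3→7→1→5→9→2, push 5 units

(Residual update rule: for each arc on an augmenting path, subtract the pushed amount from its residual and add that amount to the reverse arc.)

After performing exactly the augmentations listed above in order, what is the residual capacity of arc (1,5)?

Residual capacity of (1,5): 3

after path 1 (4→1→5→2, push 10): res(1,5)=3
after path 2 (4→0→6→8→3→12→5→1→7→11→9→2, push 5): res(1,5)=8
after path 3 (4→0→3→7→2, push 5): res(1,5)=8
after path 4 (4→0→3→7→11→2, push 6): res(1,5)=8
after path 5 (4→0→3→12→5→2, push 1): res(1,5)=8
after path 6 (4→0→3→12→5→9→2, push 1): res(1,5)=8
after path 7 (4→0→3→7→1→5→9→2, push 5): res(1,5)=3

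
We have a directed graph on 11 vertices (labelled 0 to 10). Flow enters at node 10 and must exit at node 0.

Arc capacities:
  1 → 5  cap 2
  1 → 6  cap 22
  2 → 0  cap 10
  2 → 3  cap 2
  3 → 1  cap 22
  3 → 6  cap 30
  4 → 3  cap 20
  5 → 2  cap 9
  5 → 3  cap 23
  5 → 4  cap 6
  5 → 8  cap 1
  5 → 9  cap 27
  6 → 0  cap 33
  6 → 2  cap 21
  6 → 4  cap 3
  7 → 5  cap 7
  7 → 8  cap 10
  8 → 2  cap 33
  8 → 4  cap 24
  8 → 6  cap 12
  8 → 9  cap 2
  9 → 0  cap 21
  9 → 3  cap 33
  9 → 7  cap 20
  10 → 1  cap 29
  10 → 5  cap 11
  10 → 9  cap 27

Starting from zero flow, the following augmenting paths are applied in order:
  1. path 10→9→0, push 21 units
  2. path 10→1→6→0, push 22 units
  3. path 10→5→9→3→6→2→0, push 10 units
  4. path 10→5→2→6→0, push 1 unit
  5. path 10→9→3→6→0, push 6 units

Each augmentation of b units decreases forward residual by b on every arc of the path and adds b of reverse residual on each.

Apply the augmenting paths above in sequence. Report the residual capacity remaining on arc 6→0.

after path 1 (10→9→0, push 21): res(6,0)=33
after path 2 (10→1→6→0, push 22): res(6,0)=11
after path 3 (10→5→9→3→6→2→0, push 10): res(6,0)=11
after path 4 (10→5→2→6→0, push 1): res(6,0)=10
after path 5 (10→9→3→6→0, push 6): res(6,0)=4

Residual capacity of (6,0): 4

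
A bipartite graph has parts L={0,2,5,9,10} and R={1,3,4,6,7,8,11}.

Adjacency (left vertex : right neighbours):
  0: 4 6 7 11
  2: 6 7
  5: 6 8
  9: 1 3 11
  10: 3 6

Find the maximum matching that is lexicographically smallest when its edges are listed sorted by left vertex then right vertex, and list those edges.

|M| = 5 (so the lex-smallest maximum matching has 5 edges)
process left vertices in ascending order; for each, take the smallest-labelled available neighbour that still permits 5 edges overall, or leave it unmatched if none does
lex-smallest matching: {0-4, 2-6, 5-8, 9-1, 10-3}

Lex-smallest maximum matching: {(0,4), (2,6), (5,8), (9,1), (10,3)}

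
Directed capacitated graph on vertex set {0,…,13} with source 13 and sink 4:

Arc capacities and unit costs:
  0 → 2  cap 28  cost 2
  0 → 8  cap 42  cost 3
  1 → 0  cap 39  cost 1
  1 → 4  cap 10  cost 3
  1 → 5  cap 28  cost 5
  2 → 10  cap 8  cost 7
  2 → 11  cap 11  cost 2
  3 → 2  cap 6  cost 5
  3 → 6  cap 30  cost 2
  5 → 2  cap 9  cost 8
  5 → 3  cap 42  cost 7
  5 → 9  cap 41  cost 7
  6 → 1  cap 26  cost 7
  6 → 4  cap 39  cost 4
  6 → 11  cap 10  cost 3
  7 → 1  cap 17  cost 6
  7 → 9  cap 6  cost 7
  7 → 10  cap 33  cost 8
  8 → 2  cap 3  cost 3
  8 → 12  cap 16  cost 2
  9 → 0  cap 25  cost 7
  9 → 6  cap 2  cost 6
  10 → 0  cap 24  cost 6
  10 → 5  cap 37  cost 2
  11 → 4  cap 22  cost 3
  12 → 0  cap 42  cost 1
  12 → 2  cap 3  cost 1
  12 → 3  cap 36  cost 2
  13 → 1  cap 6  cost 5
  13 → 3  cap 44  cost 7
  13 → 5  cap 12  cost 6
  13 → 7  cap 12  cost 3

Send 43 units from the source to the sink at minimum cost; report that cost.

Minimum cost for 43 units: 537

shortest-cost path #1: 13→1→4 push 6 @ unit cost 8 (adds 48)
shortest-cost path #2: 13→7→1→4 push 4 @ unit cost 12 (adds 48)
shortest-cost path #3: 13→3→6→4 push 30 @ unit cost 13 (adds 390)
shortest-cost path #4: 13→3→2→11→4 push 3 @ unit cost 17 (adds 51)
total cost = 537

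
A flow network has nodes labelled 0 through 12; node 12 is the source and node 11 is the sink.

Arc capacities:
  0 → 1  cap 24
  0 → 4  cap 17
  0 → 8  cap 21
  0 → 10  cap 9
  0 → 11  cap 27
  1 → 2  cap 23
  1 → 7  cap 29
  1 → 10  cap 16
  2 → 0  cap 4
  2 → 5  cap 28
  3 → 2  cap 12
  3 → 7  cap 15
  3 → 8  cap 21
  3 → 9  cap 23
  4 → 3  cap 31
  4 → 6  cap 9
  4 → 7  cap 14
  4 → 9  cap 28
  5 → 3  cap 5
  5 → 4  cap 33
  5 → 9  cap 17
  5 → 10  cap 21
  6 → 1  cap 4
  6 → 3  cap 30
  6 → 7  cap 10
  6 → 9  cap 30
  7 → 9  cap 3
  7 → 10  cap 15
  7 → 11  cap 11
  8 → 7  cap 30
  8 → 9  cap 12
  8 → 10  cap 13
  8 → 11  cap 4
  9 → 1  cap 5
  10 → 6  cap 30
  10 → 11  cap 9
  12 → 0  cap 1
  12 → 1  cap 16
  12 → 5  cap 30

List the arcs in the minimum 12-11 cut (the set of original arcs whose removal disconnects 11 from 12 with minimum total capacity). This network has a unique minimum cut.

Min-cut arcs: {(2,0), (7,11), (8,11), (10,11), (12,0)} (total capacity 29)

augment #1: 12→0→11 push 1
augment #2: 12→1→7→11 push 11
augment #3: 12→1→10→11 push 5
augment #4: 12→5→10→11 push 4
augment #5: 12→5→3→8→11 push 4
augment #6: 12→5→3→2→0→11 push 1
augment #7: 12→5→4→3→2→0→11 push 3
max flow = 29; residual-reachable set from 12 gives S-side
cut edges (S→T): {(2,0), (7,11), (8,11), (10,11), (12,0)} total cap 29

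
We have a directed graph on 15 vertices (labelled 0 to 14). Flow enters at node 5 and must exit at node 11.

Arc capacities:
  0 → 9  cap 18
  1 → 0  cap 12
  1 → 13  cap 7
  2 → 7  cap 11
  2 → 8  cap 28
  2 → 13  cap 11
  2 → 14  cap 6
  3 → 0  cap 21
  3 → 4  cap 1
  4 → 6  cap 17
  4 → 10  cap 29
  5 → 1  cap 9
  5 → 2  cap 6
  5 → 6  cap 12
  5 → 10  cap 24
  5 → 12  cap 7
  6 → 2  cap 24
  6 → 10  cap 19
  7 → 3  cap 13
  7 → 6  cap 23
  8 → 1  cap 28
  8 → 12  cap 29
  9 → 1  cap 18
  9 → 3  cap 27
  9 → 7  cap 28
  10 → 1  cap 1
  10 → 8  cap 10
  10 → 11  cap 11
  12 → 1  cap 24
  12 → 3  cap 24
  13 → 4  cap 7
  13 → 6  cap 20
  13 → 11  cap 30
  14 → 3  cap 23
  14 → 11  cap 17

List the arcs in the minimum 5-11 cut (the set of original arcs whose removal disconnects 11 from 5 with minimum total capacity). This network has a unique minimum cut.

Min-cut arcs: {(1,13), (2,13), (2,14), (10,11)} (total capacity 35)

augment #1: 5→10→11 push 11
augment #2: 5→1→13→11 push 7
augment #3: 5→2→13→11 push 6
augment #4: 5→6→2→13→11 push 5
augment #5: 5→6→2→14→11 push 6
max flow = 35; residual-reachable set from 5 gives S-side
cut edges (S→T): {(1,13), (2,13), (2,14), (10,11)} total cap 35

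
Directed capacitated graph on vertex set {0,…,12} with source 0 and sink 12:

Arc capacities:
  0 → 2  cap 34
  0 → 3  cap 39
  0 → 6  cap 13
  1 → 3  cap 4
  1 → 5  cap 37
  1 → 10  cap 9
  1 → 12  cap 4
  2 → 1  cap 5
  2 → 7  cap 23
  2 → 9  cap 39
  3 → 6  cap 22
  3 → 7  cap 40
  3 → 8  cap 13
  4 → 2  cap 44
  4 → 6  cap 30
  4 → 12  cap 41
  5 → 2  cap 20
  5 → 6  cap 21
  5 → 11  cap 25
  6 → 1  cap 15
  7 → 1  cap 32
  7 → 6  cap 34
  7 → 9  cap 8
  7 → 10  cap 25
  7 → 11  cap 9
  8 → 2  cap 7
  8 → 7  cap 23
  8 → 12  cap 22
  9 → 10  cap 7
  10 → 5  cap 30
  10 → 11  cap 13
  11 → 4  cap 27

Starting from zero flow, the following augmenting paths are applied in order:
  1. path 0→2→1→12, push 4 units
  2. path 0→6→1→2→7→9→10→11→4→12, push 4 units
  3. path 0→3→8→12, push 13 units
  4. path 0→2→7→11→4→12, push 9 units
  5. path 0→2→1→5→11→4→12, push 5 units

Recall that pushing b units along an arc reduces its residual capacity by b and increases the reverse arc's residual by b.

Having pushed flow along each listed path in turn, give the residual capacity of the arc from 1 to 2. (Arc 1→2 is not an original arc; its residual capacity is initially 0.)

Residual capacity of (1,2): 5

after path 1 (0→2→1→12, push 4): res(1,2)=4
after path 2 (0→6→1→2→7→9→10→11→4→12, push 4): res(1,2)=0
after path 3 (0→3→8→12, push 13): res(1,2)=0
after path 4 (0→2→7→11→4→12, push 9): res(1,2)=0
after path 5 (0→2→1→5→11→4→12, push 5): res(1,2)=5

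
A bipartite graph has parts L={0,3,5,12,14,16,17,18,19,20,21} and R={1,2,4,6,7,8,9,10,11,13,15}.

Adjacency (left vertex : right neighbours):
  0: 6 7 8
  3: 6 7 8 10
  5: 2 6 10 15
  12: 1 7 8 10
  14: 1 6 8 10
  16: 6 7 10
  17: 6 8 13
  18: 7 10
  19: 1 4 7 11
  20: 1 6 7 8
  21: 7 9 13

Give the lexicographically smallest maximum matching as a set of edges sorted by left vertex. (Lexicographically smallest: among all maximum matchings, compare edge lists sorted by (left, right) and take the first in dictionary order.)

|M| = 9 (so the lex-smallest maximum matching has 9 edges)
process left vertices in ascending order; for each, take the smallest-labelled available neighbour that still permits 9 edges overall, or leave it unmatched if none does
lex-smallest matching: {0-6, 3-7, 5-2, 12-1, 14-8, 16-10, 17-13, 19-4, 21-9}

Lex-smallest maximum matching: {(0,6), (3,7), (5,2), (12,1), (14,8), (16,10), (17,13), (19,4), (21,9)}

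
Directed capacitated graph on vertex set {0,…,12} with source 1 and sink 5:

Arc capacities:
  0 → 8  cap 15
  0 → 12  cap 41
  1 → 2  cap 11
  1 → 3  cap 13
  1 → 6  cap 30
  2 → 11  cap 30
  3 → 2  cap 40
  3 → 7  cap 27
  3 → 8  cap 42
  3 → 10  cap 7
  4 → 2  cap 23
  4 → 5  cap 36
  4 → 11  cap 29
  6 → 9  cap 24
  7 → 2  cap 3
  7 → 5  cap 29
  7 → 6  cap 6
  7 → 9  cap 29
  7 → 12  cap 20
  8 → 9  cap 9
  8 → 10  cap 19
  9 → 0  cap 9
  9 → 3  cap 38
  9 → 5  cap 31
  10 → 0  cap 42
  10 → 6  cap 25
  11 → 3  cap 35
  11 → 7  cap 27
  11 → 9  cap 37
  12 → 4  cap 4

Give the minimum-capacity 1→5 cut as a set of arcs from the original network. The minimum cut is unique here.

Min-cut arcs: {(1,2), (1,3), (6,9)} (total capacity 48)

augment #1: 1→3→7→5 push 13
augment #2: 1→6→9→5 push 24
augment #3: 1→2→11→7→5 push 11
max flow = 48; residual-reachable set from 1 gives S-side
cut edges (S→T): {(1,2), (1,3), (6,9)} total cap 48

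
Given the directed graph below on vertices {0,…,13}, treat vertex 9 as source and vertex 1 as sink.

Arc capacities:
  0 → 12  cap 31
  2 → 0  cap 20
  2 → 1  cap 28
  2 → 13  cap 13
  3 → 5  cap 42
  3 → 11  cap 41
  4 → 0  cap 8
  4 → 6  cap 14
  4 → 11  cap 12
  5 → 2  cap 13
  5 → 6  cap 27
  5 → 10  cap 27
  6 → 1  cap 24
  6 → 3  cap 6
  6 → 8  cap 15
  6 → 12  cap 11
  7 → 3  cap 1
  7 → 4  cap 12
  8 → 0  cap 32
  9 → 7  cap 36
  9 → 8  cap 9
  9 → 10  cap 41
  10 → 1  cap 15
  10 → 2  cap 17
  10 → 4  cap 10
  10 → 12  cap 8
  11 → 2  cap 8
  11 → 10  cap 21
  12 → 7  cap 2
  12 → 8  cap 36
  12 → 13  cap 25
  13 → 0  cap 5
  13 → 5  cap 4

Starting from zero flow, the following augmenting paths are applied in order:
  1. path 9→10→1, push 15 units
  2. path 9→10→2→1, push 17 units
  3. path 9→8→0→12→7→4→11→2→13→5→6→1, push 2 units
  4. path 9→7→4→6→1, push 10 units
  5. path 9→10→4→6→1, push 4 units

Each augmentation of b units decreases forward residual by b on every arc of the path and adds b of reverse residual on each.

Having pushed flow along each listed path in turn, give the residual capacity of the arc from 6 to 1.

Residual capacity of (6,1): 8

after path 1 (9→10→1, push 15): res(6,1)=24
after path 2 (9→10→2→1, push 17): res(6,1)=24
after path 3 (9→8→0→12→7→4→11→2→13→5→6→1, push 2): res(6,1)=22
after path 4 (9→7→4→6→1, push 10): res(6,1)=12
after path 5 (9→10→4→6→1, push 4): res(6,1)=8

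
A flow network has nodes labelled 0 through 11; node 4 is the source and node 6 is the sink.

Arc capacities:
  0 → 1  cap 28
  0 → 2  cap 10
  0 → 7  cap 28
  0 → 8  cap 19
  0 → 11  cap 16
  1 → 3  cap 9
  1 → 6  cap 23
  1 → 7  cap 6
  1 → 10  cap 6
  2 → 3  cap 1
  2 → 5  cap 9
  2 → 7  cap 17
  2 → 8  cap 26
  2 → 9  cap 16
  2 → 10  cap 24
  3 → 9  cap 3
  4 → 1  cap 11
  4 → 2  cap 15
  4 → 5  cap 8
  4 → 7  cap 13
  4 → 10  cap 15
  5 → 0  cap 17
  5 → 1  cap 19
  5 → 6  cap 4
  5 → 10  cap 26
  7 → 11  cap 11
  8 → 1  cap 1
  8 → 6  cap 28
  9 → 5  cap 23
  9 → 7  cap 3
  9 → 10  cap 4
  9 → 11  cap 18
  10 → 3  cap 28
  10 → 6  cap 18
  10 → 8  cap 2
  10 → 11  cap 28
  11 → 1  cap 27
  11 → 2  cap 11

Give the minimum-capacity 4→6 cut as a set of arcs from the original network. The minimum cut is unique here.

Min-cut arcs: {(4,1), (4,2), (4,5), (4,10), (7,11)} (total capacity 60)

augment #1: 4→1→6 push 11
augment #2: 4→5→6 push 4
augment #3: 4→10→6 push 15
augment #4: 4→2→8→6 push 15
augment #5: 4→5→1→6 push 4
augment #6: 4→7→11→1→6 push 8
augment #7: 4→7→11→1→10→6 push 3
max flow = 60; residual-reachable set from 4 gives S-side
cut edges (S→T): {(4,1), (4,2), (4,5), (4,10), (7,11)} total cap 60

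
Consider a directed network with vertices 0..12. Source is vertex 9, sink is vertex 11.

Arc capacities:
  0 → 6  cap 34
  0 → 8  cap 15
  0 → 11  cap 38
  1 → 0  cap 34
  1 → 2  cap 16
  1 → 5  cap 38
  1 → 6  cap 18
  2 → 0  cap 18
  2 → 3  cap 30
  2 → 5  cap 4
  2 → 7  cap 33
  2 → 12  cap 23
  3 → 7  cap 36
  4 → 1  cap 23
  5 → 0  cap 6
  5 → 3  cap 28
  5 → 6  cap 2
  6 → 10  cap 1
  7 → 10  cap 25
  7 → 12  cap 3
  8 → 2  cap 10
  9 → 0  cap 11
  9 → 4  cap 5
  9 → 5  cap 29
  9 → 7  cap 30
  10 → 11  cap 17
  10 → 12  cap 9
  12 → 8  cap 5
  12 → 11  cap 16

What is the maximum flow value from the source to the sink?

augment #1: 9→0→11 bottleneck 11, total now 11
augment #2: 9→5→0→11 bottleneck 6, total now 17
augment #3: 9→7→10→11 bottleneck 17, total now 34
augment #4: 9→7→12→11 bottleneck 3, total now 37
augment #5: 9→4→1→0→11 bottleneck 5, total now 42
augment #6: 9→7→10→12→11 bottleneck 8, total now 50
augment #7: 9→5→6→10→12→11 bottleneck 1, total now 51

Maximum flow value: 51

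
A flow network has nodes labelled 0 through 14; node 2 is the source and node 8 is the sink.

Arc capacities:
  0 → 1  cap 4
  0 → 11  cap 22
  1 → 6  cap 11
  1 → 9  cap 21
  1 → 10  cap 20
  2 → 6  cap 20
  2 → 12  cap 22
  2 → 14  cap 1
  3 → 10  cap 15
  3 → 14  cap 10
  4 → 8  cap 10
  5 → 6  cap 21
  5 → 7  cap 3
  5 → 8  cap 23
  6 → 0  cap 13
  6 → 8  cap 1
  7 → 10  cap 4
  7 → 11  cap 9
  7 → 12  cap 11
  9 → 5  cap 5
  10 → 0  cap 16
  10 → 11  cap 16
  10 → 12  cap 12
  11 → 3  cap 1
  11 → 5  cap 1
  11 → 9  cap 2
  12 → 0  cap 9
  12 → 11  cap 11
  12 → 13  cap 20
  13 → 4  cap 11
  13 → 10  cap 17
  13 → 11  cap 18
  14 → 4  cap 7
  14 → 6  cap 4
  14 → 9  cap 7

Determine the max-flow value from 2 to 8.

augment #1: 2→6→8 bottleneck 1, total now 1
augment #2: 2→14→4→8 bottleneck 1, total now 2
augment #3: 2→12→11→5→8 bottleneck 1, total now 3
augment #4: 2→12→13→4→8 bottleneck 9, total now 12
augment #5: 2→12→11→9→5→8 bottleneck 2, total now 14
augment #6: 2→6→0→1→9→5→8 bottleneck 3, total now 17

Maximum flow value: 17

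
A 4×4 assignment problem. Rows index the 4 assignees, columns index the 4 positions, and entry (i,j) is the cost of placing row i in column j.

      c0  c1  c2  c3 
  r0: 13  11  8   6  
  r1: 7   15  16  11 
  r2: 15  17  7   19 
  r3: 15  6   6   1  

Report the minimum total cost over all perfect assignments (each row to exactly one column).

one of 2 optimal assignments: row0→col1 (cost 11), row1→col0 (cost 7), row2→col2 (cost 7), row3→col3 (cost 1)
total = 11 + 7 + 7 + 1 = 26

Minimum assignment cost: 26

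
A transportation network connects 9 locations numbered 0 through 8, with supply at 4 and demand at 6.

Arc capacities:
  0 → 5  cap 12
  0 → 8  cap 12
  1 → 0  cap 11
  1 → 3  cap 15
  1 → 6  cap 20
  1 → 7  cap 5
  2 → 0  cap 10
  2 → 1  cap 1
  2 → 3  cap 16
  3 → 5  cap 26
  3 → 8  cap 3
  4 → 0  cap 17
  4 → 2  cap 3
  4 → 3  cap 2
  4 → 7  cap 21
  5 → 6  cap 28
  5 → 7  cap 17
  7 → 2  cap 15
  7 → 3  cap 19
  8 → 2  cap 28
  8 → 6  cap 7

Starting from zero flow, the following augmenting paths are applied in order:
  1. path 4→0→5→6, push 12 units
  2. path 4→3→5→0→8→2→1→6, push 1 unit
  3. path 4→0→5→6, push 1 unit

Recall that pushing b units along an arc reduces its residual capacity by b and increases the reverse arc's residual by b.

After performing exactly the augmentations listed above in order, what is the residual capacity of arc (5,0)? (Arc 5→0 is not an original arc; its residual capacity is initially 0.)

Residual capacity of (5,0): 12

after path 1 (4→0→5→6, push 12): res(5,0)=12
after path 2 (4→3→5→0→8→2→1→6, push 1): res(5,0)=11
after path 3 (4→0→5→6, push 1): res(5,0)=12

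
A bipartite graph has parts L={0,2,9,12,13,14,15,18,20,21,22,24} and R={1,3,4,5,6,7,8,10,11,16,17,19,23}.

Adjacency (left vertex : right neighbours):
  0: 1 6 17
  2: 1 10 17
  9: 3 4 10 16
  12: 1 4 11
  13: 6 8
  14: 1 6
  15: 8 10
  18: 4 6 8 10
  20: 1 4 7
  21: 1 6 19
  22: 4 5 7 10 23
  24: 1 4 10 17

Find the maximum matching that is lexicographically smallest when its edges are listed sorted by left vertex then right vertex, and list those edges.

Lex-smallest maximum matching: {(0,1), (2,10), (9,3), (12,11), (13,6), (15,8), (18,4), (20,7), (21,19), (22,5), (24,17)}

|M| = 11 (so the lex-smallest maximum matching has 11 edges)
process left vertices in ascending order; for each, take the smallest-labelled available neighbour that still permits 11 edges overall, or leave it unmatched if none does
lex-smallest matching: {0-1, 2-10, 9-3, 12-11, 13-6, 15-8, 18-4, 20-7, 21-19, 22-5, 24-17}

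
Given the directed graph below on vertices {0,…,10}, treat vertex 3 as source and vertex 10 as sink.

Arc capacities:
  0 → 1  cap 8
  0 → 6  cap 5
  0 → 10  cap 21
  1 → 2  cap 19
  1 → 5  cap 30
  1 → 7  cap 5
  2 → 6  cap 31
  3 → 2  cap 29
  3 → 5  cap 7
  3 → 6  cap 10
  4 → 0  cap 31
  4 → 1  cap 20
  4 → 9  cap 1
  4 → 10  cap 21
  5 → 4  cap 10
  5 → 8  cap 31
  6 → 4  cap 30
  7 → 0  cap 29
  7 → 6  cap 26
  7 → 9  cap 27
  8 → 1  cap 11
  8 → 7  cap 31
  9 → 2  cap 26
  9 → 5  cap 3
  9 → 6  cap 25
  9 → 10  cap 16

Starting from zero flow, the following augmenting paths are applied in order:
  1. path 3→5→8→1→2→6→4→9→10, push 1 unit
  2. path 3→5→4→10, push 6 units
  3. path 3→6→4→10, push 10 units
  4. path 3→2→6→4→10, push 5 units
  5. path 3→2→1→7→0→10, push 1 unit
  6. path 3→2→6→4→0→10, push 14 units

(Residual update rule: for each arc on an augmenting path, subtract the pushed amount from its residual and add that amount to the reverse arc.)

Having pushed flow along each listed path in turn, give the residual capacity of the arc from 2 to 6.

Residual capacity of (2,6): 11

after path 1 (3→5→8→1→2→6→4→9→10, push 1): res(2,6)=30
after path 2 (3→5→4→10, push 6): res(2,6)=30
after path 3 (3→6→4→10, push 10): res(2,6)=30
after path 4 (3→2→6→4→10, push 5): res(2,6)=25
after path 5 (3→2→1→7→0→10, push 1): res(2,6)=25
after path 6 (3→2→6→4→0→10, push 14): res(2,6)=11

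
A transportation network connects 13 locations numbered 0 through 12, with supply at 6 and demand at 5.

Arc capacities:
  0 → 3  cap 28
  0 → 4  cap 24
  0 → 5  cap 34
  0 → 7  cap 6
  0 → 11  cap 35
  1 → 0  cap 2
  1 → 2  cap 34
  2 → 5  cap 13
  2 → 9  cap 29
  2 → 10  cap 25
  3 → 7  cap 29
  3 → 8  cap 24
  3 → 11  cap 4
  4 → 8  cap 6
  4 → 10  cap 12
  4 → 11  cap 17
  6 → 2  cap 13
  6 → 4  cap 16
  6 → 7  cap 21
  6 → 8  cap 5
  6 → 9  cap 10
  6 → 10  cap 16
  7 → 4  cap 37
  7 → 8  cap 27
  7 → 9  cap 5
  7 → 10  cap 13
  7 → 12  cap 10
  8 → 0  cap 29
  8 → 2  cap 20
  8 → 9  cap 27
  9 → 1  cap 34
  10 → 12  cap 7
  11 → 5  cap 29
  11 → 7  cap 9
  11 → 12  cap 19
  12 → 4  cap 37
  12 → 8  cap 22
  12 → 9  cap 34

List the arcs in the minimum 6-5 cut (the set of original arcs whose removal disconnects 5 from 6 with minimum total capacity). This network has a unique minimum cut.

augment #1: 6→2→5 push 13
augment #2: 6→4→11→5 push 16
augment #3: 6→8→0→5 push 5
augment #4: 6→7→4→11→5 push 1
augment #5: 6→7→8→0→5 push 20
augment #6: 6→9→1→0→5 push 2
augment #7: 6→10→12→8→0→5 push 4
max flow = 61; residual-reachable set from 6 gives S-side
cut edges (S→T): {(1,0), (2,5), (4,11), (8,0)} total cap 61

Min-cut arcs: {(1,0), (2,5), (4,11), (8,0)} (total capacity 61)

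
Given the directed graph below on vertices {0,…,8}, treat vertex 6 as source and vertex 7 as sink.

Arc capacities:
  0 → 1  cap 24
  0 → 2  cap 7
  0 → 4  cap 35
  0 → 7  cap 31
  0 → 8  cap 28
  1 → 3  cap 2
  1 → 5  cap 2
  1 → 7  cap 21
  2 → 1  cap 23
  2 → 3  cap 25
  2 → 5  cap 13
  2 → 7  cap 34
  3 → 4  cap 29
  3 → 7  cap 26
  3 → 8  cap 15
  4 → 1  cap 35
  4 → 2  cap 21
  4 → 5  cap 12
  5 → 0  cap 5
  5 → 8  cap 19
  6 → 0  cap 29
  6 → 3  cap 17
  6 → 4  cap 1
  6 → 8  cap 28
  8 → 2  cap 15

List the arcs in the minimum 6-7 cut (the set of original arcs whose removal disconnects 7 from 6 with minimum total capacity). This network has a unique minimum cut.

augment #1: 6→0→7 push 29
augment #2: 6→3→7 push 17
augment #3: 6→4→1→7 push 1
augment #4: 6→8→2→7 push 15
max flow = 62; residual-reachable set from 6 gives S-side
cut edges (S→T): {(6,0), (6,3), (6,4), (8,2)} total cap 62

Min-cut arcs: {(6,0), (6,3), (6,4), (8,2)} (total capacity 62)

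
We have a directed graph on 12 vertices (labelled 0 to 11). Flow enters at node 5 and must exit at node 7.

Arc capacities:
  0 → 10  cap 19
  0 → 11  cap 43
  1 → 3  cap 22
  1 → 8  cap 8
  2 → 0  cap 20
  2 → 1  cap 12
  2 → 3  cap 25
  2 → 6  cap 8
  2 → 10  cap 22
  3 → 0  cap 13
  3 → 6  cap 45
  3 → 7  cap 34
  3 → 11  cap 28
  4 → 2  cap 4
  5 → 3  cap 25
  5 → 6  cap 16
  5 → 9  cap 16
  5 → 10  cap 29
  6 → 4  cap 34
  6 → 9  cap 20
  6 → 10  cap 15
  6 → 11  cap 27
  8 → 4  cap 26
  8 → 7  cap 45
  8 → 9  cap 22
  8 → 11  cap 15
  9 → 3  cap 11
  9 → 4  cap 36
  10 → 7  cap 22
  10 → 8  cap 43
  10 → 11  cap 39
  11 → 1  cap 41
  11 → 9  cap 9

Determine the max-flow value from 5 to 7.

augment #1: 5→3→7 bottleneck 25, total now 25
augment #2: 5→10→7 bottleneck 22, total now 47
augment #3: 5→9→3→7 bottleneck 9, total now 56
augment #4: 5→10→8→7 bottleneck 7, total now 63
augment #5: 5→6→10→8→7 bottleneck 15, total now 78
augment #6: 5→6→11→1→8→7 bottleneck 1, total now 79
augment #7: 5→9→3→0→10→8→7 bottleneck 2, total now 81
augment #8: 5→9→4→2→1→8→7 bottleneck 4, total now 85

Maximum flow value: 85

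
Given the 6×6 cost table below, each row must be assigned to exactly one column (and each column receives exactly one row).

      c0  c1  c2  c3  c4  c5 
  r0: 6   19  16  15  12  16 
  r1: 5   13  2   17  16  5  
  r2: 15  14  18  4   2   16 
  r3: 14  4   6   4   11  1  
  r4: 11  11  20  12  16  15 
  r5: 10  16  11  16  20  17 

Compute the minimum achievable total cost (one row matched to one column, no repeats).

optimal assignment: row0→col0 (cost 6), row1→col2 (cost 2), row2→col4 (cost 2), row3→col5 (cost 1), row4→col1 (cost 11), row5→col3 (cost 16)
total = 6 + 2 + 2 + 1 + 11 + 16 = 38

Minimum assignment cost: 38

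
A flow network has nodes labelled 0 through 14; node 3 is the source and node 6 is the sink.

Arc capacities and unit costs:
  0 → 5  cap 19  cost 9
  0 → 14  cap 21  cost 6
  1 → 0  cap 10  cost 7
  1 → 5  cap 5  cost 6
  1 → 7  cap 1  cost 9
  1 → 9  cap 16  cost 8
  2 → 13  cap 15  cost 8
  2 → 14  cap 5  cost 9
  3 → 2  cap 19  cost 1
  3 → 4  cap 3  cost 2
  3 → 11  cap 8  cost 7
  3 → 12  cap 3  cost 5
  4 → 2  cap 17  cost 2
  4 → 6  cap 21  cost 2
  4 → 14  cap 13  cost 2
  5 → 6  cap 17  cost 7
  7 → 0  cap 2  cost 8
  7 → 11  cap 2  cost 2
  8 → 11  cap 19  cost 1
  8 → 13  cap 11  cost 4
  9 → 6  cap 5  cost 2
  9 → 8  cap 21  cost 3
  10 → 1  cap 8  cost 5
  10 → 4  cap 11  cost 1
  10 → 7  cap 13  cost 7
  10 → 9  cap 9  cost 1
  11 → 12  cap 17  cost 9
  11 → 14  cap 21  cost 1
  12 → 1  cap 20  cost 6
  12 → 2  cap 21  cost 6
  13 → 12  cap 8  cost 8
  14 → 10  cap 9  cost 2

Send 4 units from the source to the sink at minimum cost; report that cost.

Minimum cost for 4 units: 25

shortest-cost path #1: 3→4→6 push 3 @ unit cost 4 (adds 12)
shortest-cost path #2: 3→11→14→10→4→6 push 1 @ unit cost 13 (adds 13)
total cost = 25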